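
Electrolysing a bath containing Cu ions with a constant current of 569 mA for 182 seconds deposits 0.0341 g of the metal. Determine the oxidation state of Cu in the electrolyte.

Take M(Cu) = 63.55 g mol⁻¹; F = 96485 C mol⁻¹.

Q = I·t = 0.5690 A × 182.00 s = 103.6 C, so n(e⁻) = 103.6/96485 = 0.001073 mol.
n(Cu) deposited = 0.0341 / 63.55 = 0.0005366 mol.
Electrons per atom = n(e⁻)/n(Cu) = 0.001073 / 0.0005366 = 2.00 ≈ 2, so the ion is Cu²⁺.

+2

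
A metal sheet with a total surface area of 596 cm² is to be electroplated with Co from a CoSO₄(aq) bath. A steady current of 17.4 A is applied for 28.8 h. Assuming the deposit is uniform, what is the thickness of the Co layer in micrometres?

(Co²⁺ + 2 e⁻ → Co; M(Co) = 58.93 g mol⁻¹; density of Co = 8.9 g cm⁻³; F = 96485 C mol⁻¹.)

Q = I·t = 17.40 × 103680 = 1804000 C; n(e⁻) = 18.70 mol.
n(Co) = n(e⁻)/2 = 9.349 mol, so m = 9.349 × 58.93 = 550.9 g.
Volume = m/ρ = 550.9 / 8.9 = 61.90 cm³.
Thickness = V/A = 61.90 / 596 = 0.104 cm = 1040 μm.

1040 μm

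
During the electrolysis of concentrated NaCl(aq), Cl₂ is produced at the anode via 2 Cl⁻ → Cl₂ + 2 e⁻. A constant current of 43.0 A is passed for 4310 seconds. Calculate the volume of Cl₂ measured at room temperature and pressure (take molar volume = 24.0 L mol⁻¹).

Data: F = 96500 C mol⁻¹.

23.0 L

Q = I·t = 43.00 A × 4310.0 s = 185300 C.
n(e⁻) = Q/F = 185300 / 96500 = 1.921 mol.
2 electrons are transferred per Cl₂ molecule, so n(Cl₂) = 1.921 / 2 = 0.9603 mol.
V = n × V_m = 0.9603 × 24.0 = 23.0 L.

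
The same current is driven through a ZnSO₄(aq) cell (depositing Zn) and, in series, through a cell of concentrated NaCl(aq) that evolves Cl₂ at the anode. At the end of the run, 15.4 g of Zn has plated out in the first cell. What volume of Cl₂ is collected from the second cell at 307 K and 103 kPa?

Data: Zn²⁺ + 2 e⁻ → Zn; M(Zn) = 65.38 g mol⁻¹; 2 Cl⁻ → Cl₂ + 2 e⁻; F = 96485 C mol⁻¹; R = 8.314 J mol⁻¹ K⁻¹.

5.84 L

n(Zn) = 15.4 / 65.38 = 0.2355 mol, so n(e⁻) = 2 × 0.2355 = 0.4711 mol.
The cells are in series, so the same 0.4711 mol of electrons passes through the second cell.
2 Cl⁻ → Cl₂ + 2 e⁻ — 2 mol e⁻ per mol Cl₂, so n(Cl₂) = 0.4711/2 = 0.2355 mol.
V = nRT/P = (0.2355 × 8.314 × 307) / (103 × 10³) = 0.00584 m³ = 5.84 L.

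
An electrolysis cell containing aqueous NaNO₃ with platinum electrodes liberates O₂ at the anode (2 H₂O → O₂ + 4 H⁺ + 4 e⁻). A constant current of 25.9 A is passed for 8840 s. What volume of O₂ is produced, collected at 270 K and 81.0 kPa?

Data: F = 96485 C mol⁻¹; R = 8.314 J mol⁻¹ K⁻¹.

Q = I·t = 25.90 A × 8840.0 s = 229000 C.
n(e⁻) = Q/F = 229000 / 96485 = 2.373 mol.
4 electrons are transferred per O₂ molecule, so n(O₂) = 2.373 / 4 = 0.5932 mol.
V = nRT/P = (0.5932 × 8.314 × 270) / (81.0 × 10³ Pa) = 0.0164 m³ = 16.4 L.

16.4 L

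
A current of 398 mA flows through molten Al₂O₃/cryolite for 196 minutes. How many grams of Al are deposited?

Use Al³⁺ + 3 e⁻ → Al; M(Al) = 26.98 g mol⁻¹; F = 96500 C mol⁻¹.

0.436 g

Q = I·t = 0.3980 A × 11760 s = 4680 C.
n(e⁻) = Q/F = 4680 / 96500 = 0.04850 mol.
Al³⁺ + 3 e⁻ → Al, so n(Al) = n(e⁻)/3 = 0.01617 mol.
m = n·M = 0.01617 × 26.98 = 0.436 g.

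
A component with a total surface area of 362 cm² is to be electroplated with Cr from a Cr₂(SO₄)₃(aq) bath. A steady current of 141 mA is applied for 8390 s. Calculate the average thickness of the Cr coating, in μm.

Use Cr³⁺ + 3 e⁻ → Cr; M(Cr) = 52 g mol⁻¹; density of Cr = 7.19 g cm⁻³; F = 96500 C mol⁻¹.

0.816 μm

Q = I·t = 0.1410 × 8390.0 = 1183 C; n(e⁻) = 0.01226 mol.
n(Cr) = n(e⁻)/3 = 0.004086 mol, so m = 0.004086 × 52 = 0.2125 g.
Volume = m/ρ = 0.2125 / 7.19 = 0.02955 cm³.
Thickness = V/A = 0.02955 / 362 = 8.16 × 10⁻⁵ cm = 0.816 μm.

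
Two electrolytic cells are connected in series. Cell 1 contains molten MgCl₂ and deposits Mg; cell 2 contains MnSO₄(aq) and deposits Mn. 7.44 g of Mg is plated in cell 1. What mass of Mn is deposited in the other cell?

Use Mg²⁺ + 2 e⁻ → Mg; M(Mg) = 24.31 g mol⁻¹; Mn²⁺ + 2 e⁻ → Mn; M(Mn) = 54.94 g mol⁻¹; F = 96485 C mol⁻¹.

n(Mg) = 7.44 / 24.31 = 0.3060 mol.
Since Mg²⁺ + 2 e⁻ → Mg, n(e⁻) passed = 2 × 0.3060 = 0.6121 mol.
Cells in series carry the same charge, so the same 0.6121 mol of electrons passes through cell 2.
Mn²⁺ + 2 e⁻ → Mn, so n(Mn) = 0.6121 / 2 = 0.3060 mol.
m(Mn) = 0.3060 × 54.94 = 16.8 g.

16.8 g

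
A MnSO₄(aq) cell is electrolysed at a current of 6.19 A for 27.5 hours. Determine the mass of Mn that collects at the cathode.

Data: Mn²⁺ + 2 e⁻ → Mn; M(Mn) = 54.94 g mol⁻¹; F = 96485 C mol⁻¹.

Q = I·t = 6.190 A × 99000 s = 612800 C.
n(e⁻) = Q/F = 612800 / 96485 = 6.351 mol.
Mn²⁺ + 2 e⁻ → Mn, so n(Mn) = n(e⁻)/2 = 3.176 mol.
m = n·M = 3.176 × 54.94 = 174 g.

174 g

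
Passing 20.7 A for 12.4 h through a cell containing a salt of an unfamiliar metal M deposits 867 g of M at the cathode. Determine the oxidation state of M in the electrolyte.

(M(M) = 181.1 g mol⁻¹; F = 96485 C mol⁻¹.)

Q = I·t = 20.70 A × 44640 s = 924000 C, so n(e⁻) = 924000/96485 = 9.577 mol.
n(M) deposited = 867 / 181.1 = 4.787 mol.
Electrons per atom = n(e⁻)/n(M) = 9.577 / 4.787 = 2.00 ≈ 2, so the ion is M²⁺.

+2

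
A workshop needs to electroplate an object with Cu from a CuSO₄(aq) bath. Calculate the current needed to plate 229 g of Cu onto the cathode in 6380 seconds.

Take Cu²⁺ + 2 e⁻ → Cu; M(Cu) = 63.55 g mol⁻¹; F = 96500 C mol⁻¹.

109 A

n(Cu) = 229 / 63.55 = 3.603 mol.
n(e⁻) = 2 × 3.603 = 7.207 mol.
Q = n(e⁻)·F = 7.207 × 96500 = 695500 C.
I = Q/t = 695500 / 6380.0 s = 109 A.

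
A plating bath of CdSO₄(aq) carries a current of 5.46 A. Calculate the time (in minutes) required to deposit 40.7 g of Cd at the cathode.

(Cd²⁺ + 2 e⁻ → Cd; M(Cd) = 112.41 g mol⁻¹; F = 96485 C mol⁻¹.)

n(Cd) = m/M = 40.7 / 112.41 = 0.3621 mol.
Each Cd atom requires 2 electrons, so n(e⁻) = 2 × 0.3621 = 0.7241 mol.
Q = n(e⁻)·F = 0.7241 × 96485 = 69870 C.
t = Q/I = 69870 / 5.460 A = 12800 s = 213 min.

213 min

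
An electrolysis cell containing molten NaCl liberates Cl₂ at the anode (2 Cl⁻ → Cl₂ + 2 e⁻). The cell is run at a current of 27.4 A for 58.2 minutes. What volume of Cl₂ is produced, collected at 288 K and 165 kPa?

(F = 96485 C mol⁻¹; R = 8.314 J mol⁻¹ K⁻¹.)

7.20 L

Q = I·t = 27.40 A × 3492.0 s = 95680 C.
n(e⁻) = Q/F = 95680 / 96485 = 0.9917 mol.
2 electrons are transferred per Cl₂ molecule, so n(Cl₂) = 0.9917 / 2 = 0.4958 mol.
V = nRT/P = (0.4958 × 8.314 × 288) / (165 × 10³ Pa) = 0.00720 m³ = 7.20 L.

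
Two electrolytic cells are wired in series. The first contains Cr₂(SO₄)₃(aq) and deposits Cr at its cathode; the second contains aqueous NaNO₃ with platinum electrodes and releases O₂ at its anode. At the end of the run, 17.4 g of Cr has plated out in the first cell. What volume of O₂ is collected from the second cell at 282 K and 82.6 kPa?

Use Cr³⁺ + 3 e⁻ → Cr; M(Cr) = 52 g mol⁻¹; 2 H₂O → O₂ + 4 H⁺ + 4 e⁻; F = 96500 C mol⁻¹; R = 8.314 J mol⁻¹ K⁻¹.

7.12 L

n(Cr) = 17.4 / 52 = 0.3346 mol, so n(e⁻) = 3 × 0.3346 = 1.004 mol.
The cells are in series, so the same 1.004 mol of electrons passes through the second cell.
2 H₂O → O₂ + 4 H⁺ + 4 e⁻ — 4 mol e⁻ per mol O₂, so n(O₂) = 1.004/4 = 0.2510 mol.
V = nRT/P = (0.2510 × 8.314 × 282) / (82.6 × 10³) = 0.00712 m³ = 7.12 L.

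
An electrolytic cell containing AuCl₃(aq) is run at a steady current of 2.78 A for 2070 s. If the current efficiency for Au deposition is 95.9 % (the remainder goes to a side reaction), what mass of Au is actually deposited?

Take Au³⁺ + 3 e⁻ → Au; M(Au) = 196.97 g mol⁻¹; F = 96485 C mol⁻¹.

3.76 g

Q = I·t = 2.780 × 2070.0 = 5755 C.
n(e⁻) = 5755/96485 = 0.05964 mol; theoretically n(Au) = 0.05964/3 = 0.01988 mol, m_theo = 3.916 g.
At 95.9 % efficiency, m_actual = 0.959 × 3.916 = 3.76 g.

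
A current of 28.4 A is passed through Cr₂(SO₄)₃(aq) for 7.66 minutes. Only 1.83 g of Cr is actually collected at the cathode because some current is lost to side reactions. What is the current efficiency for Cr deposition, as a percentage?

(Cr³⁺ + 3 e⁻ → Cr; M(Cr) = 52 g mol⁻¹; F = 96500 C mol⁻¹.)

Q = I·t = 28.40 × 459.60 = 13050 C; n(e⁻) = 13050/96500 = 0.1353 mol.
Theoretical n(Cr) = n(e⁻)/3 = 0.04509 mol, i.e. m_theo = 0.04509 × 52 = 2.345 g.
Efficiency = m_actual / m_theo = 1.83 / 2.345 = 78.1 %.

78.1 %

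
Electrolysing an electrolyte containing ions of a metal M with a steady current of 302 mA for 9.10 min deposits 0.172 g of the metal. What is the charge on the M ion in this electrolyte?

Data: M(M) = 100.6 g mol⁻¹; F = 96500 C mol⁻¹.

Q = I·t = 0.3020 A × 546.00 s = 164.9 C, so n(e⁻) = 164.9/96500 = 0.001709 mol.
n(M) deposited = 0.172 / 100.6 = 0.001710 mol.
Electrons per atom = n(e⁻)/n(M) = 0.001709 / 0.001710 = 0.999 ≈ 1, so the ion is M⁺.

+1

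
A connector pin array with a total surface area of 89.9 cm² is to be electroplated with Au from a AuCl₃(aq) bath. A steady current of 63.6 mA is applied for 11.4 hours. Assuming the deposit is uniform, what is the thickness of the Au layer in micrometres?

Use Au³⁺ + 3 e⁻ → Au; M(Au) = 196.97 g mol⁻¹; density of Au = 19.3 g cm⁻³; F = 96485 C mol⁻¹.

10.2 μm

Q = I·t = 0.06360 × 41040 = 2610 C; n(e⁻) = 0.02705 mol.
n(Au) = n(e⁻)/3 = 0.009017 mol, so m = 0.009017 × 196.97 = 1.776 g.
Volume = m/ρ = 1.776 / 19.3 = 0.09203 cm³.
Thickness = V/A = 0.09203 / 89.9 = 0.00102 cm = 10.2 μm.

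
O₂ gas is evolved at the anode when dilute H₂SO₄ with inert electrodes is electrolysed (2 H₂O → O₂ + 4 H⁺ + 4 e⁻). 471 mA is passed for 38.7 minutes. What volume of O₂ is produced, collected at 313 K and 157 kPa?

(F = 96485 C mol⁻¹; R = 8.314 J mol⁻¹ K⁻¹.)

Q = I·t = 0.4710 A × 2322.0 s = 1094 C.
n(e⁻) = Q/F = 1094 / 96485 = 0.01134 mol.
4 electrons are transferred per O₂ molecule, so n(O₂) = 0.01134 / 4 = 0.002834 mol.
V = nRT/P = (0.002834 × 8.314 × 313) / (157 × 10³ Pa) = 4.70 × 10⁻⁵ m³ = 0.0470 L.

0.0470 L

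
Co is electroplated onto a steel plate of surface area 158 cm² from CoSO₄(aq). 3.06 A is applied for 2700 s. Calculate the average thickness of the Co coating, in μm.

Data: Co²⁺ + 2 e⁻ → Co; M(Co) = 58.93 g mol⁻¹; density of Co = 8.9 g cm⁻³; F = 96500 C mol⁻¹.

Q = I·t = 3.060 × 2700.0 = 8262 C; n(e⁻) = 0.08562 mol.
n(Co) = n(e⁻)/2 = 0.04281 mol, so m = 0.04281 × 58.93 = 2.523 g.
Volume = m/ρ = 2.523 / 8.9 = 0.2834 cm³.
Thickness = V/A = 0.2834 / 158 = 0.00179 cm = 17.9 μm.

17.9 μm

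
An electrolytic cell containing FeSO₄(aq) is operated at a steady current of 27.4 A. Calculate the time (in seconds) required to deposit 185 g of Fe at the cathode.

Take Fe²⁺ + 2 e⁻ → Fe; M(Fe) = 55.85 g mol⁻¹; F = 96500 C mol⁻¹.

n(Fe) = m/M = 185 / 55.85 = 3.312 mol.
Each Fe atom requires 2 electrons, so n(e⁻) = 2 × 3.312 = 6.625 mol.
Q = n(e⁻)·F = 6.625 × 96500 = 639300 C.
t = Q/I = 639300 / 27.40 A = 23330 s.

23300 s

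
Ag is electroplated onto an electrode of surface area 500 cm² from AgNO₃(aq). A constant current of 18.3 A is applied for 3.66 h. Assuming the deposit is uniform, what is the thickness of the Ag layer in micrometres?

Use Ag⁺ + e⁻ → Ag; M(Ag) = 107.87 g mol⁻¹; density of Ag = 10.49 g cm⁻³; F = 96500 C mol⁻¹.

Q = I·t = 18.30 × 13176 = 241100 C; n(e⁻) = 2.499 mol.
n(Ag) = n(e⁻)/1 = 2.499 mol, so m = 2.499 × 107.87 = 269.5 g.
Volume = m/ρ = 269.5 / 10.49 = 25.69 cm³.
Thickness = V/A = 25.69 / 500 = 0.0514 cm = 514 μm.

514 μm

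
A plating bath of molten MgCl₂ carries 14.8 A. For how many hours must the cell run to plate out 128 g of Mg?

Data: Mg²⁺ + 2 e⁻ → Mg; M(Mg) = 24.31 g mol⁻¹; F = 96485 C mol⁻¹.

19.1 h

n(Mg) = m/M = 128 / 24.31 = 5.265 mol.
Each Mg atom requires 2 electrons, so n(e⁻) = 2 × 5.265 = 10.53 mol.
Q = n(e⁻)·F = 10.53 × 96485 = 1016000 C.
t = Q/I = 1016000 / 14.80 A = 68650 s = 19.1 h.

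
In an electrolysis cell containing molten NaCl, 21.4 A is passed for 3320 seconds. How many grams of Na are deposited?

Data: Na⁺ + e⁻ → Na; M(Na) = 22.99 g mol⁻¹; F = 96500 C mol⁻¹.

Q = I·t = 21.40 A × 3320.0 s = 71050 C.
n(e⁻) = Q/F = 71050 / 96500 = 0.7362 mol.
Na⁺ + e⁻ → Na, so n(Na) = n(e⁻)/1 = 0.7362 mol.
m = n·M = 0.7362 × 22.99 = 16.9 g.

16.9 g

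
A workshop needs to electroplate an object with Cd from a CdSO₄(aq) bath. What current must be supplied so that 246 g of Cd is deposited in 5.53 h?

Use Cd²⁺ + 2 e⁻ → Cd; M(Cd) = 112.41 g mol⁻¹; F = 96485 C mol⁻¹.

n(Cd) = 246 / 112.41 = 2.188 mol.
n(e⁻) = 2 × 2.188 = 4.377 mol.
Q = n(e⁻)·F = 4.377 × 96485 = 422300 C.
I = Q/t = 422300 / 19908 s = 21.2 A.

21.2 A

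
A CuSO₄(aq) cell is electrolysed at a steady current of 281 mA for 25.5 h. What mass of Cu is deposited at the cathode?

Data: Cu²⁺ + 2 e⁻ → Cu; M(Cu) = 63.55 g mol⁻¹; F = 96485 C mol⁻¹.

Q = I·t = 0.2810 A × 91800 s = 25800 C.
n(e⁻) = Q/F = 25800 / 96485 = 0.2674 mol.
Cu²⁺ + 2 e⁻ → Cu, so n(Cu) = n(e⁻)/2 = 0.1337 mol.
m = n·M = 0.1337 × 63.55 = 8.50 g.

8.50 g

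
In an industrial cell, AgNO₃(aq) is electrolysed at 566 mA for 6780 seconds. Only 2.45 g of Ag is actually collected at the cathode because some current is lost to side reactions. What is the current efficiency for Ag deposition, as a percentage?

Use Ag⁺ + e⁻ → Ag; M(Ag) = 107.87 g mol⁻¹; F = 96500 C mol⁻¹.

Q = I·t = 0.5660 × 6780.0 = 3837 C; n(e⁻) = 3837/96500 = 0.03977 mol.
Theoretical n(Ag) = n(e⁻)/1 = 0.03977 mol, i.e. m_theo = 0.03977 × 107.87 = 4.290 g.
Efficiency = m_actual / m_theo = 2.45 / 4.290 = 57.1 %.

57.1 %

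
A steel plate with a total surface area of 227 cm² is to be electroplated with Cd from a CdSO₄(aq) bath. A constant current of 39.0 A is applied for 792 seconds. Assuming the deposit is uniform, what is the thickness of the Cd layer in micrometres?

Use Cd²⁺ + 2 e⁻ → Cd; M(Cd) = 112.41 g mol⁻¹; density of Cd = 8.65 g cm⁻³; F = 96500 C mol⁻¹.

Q = I·t = 39.00 × 792.00 = 30890 C; n(e⁻) = 0.3201 mol.
n(Cd) = n(e⁻)/2 = 0.1600 mol, so m = 0.1600 × 112.41 = 17.99 g.
Volume = m/ρ = 17.99 / 8.65 = 2.080 cm³.
Thickness = V/A = 2.080 / 227 = 0.00916 cm = 91.6 μm.

91.6 μm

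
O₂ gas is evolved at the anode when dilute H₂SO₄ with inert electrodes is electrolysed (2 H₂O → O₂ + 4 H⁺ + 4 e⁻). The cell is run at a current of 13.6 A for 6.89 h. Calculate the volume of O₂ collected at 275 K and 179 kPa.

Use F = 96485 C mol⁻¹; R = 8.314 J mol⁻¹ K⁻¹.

11.2 L

Q = I·t = 13.60 A × 24804 s = 337300 C.
n(e⁻) = Q/F = 337300 / 96485 = 3.496 mol.
4 electrons are transferred per O₂ molecule, so n(O₂) = 3.496 / 4 = 0.8741 mol.
V = nRT/P = (0.8741 × 8.314 × 275) / (179 × 10³ Pa) = 0.0112 m³ = 11.2 L.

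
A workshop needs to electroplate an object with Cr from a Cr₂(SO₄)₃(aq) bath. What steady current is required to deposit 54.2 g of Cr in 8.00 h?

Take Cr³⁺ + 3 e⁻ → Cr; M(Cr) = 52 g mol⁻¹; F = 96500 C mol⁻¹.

10.5 A

n(Cr) = 54.2 / 52 = 1.042 mol.
n(e⁻) = 3 × 1.042 = 3.127 mol.
Q = n(e⁻)·F = 3.127 × 96500 = 301700 C.
I = Q/t = 301700 / 28800 s = 10.5 A.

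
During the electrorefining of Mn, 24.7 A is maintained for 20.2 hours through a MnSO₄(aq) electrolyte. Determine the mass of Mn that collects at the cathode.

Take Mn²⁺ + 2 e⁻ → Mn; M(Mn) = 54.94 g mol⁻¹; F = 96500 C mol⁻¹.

511 g

Q = I·t = 24.70 A × 72720 s = 1796000 C.
n(e⁻) = Q/F = 1796000 / 96500 = 18.61 mol.
Mn²⁺ + 2 e⁻ → Mn, so n(Mn) = n(e⁻)/2 = 9.307 mol.
m = n·M = 9.307 × 54.94 = 511 g.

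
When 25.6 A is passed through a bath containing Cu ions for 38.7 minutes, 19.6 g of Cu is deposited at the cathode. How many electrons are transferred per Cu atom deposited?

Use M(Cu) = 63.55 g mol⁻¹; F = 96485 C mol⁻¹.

Q = I·t = 25.60 A × 2322.0 s = 59440 C, so n(e⁻) = 59440/96485 = 0.6161 mol.
n(Cu) deposited = 19.6 / 63.55 = 0.3084 mol.
Electrons per atom = n(e⁻)/n(Cu) = 0.6161 / 0.3084 = 2.00 ≈ 2, so the ion is Cu²⁺.

2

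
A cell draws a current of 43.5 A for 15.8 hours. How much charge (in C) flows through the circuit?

Q = I·t = 43.50 A × 56880 s = 2.47 × 10⁶ C.

2.47 × 10⁶ C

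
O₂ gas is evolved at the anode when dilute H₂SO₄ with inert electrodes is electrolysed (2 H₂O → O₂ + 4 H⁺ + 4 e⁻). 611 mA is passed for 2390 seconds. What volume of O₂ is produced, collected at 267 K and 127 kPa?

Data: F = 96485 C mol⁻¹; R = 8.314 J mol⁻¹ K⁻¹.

Q = I·t = 0.6110 A × 2390.0 s = 1460 C.
n(e⁻) = Q/F = 1460 / 96485 = 0.01513 mol.
4 electrons are transferred per O₂ molecule, so n(O₂) = 0.01513 / 4 = 0.003784 mol.
V = nRT/P = (0.003784 × 8.314 × 267) / (127 × 10³ Pa) = 6.61 × 10⁻⁵ m³ = 0.0661 L.

0.0661 L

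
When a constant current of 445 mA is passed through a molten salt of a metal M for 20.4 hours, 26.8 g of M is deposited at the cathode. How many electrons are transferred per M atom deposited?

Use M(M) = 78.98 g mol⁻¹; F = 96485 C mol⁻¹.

1

Q = I·t = 0.4450 A × 73440 s = 32680 C, so n(e⁻) = 32680/96485 = 0.3387 mol.
n(M) deposited = 26.8 / 78.98 = 0.3393 mol.
Electrons per atom = n(e⁻)/n(M) = 0.3387 / 0.3393 = 0.998 ≈ 1, so the ion is M⁺.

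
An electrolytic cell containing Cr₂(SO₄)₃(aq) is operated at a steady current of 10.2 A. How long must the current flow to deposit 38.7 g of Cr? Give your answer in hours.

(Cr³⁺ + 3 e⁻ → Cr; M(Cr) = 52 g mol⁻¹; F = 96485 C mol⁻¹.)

n(Cr) = m/M = 38.7 / 52 = 0.7442 mol.
Each Cr atom requires 3 electrons, so n(e⁻) = 3 × 0.7442 = 2.233 mol.
Q = n(e⁻)·F = 2.233 × 96485 = 215400 C.
t = Q/I = 215400 / 10.20 A = 21120 s = 5.87 h.

5.87 h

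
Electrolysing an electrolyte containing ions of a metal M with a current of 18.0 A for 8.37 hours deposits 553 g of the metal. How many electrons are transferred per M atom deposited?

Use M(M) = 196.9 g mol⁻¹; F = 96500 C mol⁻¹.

2

Q = I·t = 18.00 A × 30132 s = 542400 C, so n(e⁻) = 542400/96500 = 5.620 mol.
n(M) deposited = 553 / 196.9 = 2.809 mol.
Electrons per atom = n(e⁻)/n(M) = 5.620 / 2.809 = 2.00 ≈ 2, so the ion is M²⁺.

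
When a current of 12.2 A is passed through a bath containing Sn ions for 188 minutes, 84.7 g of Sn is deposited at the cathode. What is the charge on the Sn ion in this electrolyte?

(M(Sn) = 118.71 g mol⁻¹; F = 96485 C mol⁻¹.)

Q = I·t = 12.20 A × 11280 s = 137600 C, so n(e⁻) = 137600/96485 = 1.426 mol.
n(Sn) deposited = 84.7 / 118.71 = 0.7135 mol.
Electrons per atom = n(e⁻)/n(Sn) = 1.426 / 0.7135 = 2.00 ≈ 2, so the ion is Sn²⁺.

+2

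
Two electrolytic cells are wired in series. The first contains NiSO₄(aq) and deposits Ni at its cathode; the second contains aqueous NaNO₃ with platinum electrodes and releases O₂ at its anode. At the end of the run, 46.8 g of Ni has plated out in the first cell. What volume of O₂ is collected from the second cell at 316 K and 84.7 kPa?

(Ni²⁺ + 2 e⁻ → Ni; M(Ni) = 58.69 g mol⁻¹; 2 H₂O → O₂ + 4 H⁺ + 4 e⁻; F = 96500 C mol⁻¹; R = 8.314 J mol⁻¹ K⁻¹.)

12.4 L

n(Ni) = 46.8 / 58.69 = 0.7974 mol, so n(e⁻) = 2 × 0.7974 = 1.595 mol.
The cells are in series, so the same 1.595 mol of electrons passes through the second cell.
2 H₂O → O₂ + 4 H⁺ + 4 e⁻ — 4 mol e⁻ per mol O₂, so n(O₂) = 1.595/4 = 0.3987 mol.
V = nRT/P = (0.3987 × 8.314 × 316) / (84.7 × 10³) = 0.0124 m³ = 12.4 L.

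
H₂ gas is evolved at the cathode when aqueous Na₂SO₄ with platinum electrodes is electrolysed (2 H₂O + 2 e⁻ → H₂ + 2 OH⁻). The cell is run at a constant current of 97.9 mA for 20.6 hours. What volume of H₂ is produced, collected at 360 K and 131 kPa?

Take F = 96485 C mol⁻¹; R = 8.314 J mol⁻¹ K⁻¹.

0.860 L

Q = I·t = 0.09790 A × 74160 s = 7260 C.
n(e⁻) = Q/F = 7260 / 96485 = 0.07525 mol.
2 electrons are transferred per H₂ molecule, so n(H₂) = 0.07525 / 2 = 0.03762 mol.
V = nRT/P = (0.03762 × 8.314 × 360) / (131 × 10³ Pa) = 8.60 × 10⁻⁴ m³ = 0.860 L.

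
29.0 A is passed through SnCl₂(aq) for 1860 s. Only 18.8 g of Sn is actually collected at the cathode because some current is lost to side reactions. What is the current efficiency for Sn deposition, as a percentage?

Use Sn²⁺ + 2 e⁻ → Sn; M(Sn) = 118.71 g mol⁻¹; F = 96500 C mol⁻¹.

Q = I·t = 29.00 × 1860.0 = 53940 C; n(e⁻) = 53940/96500 = 0.5590 mol.
Theoretical n(Sn) = n(e⁻)/2 = 0.2795 mol, i.e. m_theo = 0.2795 × 118.71 = 33.18 g.
Efficiency = m_actual / m_theo = 18.8 / 33.18 = 56.7 %.

56.7 %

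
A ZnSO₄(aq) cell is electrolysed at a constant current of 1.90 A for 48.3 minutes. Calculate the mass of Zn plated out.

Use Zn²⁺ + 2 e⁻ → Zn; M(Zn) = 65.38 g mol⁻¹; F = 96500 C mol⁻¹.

Q = I·t = 1.900 A × 2898.0 s = 5506 C.
n(e⁻) = Q/F = 5506 / 96500 = 0.05706 mol.
Zn²⁺ + 2 e⁻ → Zn, so n(Zn) = n(e⁻)/2 = 0.02853 mol.
m = n·M = 0.02853 × 65.38 = 1.87 g.

1.87 g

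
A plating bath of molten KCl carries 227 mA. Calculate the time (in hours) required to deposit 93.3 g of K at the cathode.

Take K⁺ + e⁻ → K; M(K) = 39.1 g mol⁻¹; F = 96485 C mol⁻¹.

n(K) = m/M = 93.3 / 39.1 = 2.386 mol.
Each K atom requires 1 electron, so n(e⁻) = 1 × 2.386 = 2.386 mol.
Q = n(e⁻)·F = 2.386 × 96485 = 230200 C.
t = Q/I = 230200 / 0.2270 A = 1014000 s = 282 h.

282 h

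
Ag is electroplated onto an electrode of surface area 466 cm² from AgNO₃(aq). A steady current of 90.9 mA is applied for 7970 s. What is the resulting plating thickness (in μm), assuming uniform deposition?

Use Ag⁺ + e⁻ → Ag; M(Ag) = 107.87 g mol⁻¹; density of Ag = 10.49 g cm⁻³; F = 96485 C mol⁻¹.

1.66 μm

Q = I·t = 0.09090 × 7970.0 = 724.5 C; n(e⁻) = 0.007509 mol.
n(Ag) = n(e⁻)/1 = 0.007509 mol, so m = 0.007509 × 107.87 = 0.8100 g.
Volume = m/ρ = 0.8100 / 10.49 = 0.07721 cm³.
Thickness = V/A = 0.07721 / 466 = 1.66 × 10⁻⁴ cm = 1.66 μm.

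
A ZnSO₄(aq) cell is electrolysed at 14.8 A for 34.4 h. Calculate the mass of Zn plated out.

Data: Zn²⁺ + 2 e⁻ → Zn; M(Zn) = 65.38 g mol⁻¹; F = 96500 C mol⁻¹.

Q = I·t = 14.80 A × 123840 s = 1833000 C.
n(e⁻) = Q/F = 1833000 / 96500 = 18.99 mol.
Zn²⁺ + 2 e⁻ → Zn, so n(Zn) = n(e⁻)/2 = 9.497 mol.
m = n·M = 9.497 × 65.38 = 621 g.

621 g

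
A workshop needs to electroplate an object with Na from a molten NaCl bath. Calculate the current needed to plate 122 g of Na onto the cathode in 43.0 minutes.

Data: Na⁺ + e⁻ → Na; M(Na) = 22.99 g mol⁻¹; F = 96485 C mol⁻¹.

198 A

n(Na) = 122 / 22.99 = 5.307 mol.
n(e⁻) = 1 × 5.307 = 5.307 mol.
Q = n(e⁻)·F = 5.307 × 96485 = 512000 C.
I = Q/t = 512000 / 2580.0 s = 198 A.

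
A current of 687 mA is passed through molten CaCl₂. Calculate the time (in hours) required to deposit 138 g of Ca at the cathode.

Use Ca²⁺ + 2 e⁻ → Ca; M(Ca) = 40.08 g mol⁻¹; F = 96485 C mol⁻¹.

269 h

n(Ca) = m/M = 138 / 40.08 = 3.443 mol.
Each Ca atom requires 2 electrons, so n(e⁻) = 2 × 3.443 = 6.886 mol.
Q = n(e⁻)·F = 6.886 × 96485 = 664400 C.
t = Q/I = 664400 / 0.6870 A = 967100 s = 269 h.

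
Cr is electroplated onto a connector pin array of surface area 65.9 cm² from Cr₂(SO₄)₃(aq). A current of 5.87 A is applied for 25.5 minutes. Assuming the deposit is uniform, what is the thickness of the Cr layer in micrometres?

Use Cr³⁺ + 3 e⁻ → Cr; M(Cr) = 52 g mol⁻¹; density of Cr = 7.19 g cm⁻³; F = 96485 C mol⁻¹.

34.1 μm

Q = I·t = 5.870 × 1530.0 = 8981 C; n(e⁻) = 0.09308 mol.
n(Cr) = n(e⁻)/3 = 0.03103 mol, so m = 0.03103 × 52 = 1.613 g.
Volume = m/ρ = 1.613 / 7.19 = 0.2244 cm³.
Thickness = V/A = 0.2244 / 65.9 = 0.00341 cm = 34.1 μm.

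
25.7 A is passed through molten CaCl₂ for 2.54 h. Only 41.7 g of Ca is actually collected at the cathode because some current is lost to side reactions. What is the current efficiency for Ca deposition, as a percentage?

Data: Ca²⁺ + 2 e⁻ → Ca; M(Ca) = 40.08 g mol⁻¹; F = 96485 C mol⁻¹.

Q = I·t = 25.70 × 9144.0 = 235000 C; n(e⁻) = 235000/96485 = 2.436 mol.
Theoretical n(Ca) = n(e⁻)/2 = 1.218 mol, i.e. m_theo = 1.218 × 40.08 = 48.81 g.
Efficiency = m_actual / m_theo = 41.7 / 48.81 = 85.4 %.

85.4 %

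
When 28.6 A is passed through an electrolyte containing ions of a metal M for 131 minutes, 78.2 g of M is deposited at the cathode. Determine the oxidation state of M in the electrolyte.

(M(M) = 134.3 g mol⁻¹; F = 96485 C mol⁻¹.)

Q = I·t = 28.60 A × 7860.0 s = 224800 C, so n(e⁻) = 224800/96485 = 2.330 mol.
n(M) deposited = 78.2 / 134.3 = 0.5823 mol.
Electrons per atom = n(e⁻)/n(M) = 2.330 / 0.5823 = 4.00 ≈ 4, so the ion is M⁴⁺.

+4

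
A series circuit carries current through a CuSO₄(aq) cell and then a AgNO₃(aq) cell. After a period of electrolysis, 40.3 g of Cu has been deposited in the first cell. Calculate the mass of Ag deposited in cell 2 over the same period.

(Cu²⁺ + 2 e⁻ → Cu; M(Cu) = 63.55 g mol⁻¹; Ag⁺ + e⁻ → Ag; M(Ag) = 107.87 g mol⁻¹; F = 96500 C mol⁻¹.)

n(Cu) = 40.3 / 63.55 = 0.6341 mol.
Since Cu²⁺ + 2 e⁻ → Cu, n(e⁻) passed = 2 × 0.6341 = 1.268 mol.
Cells in series carry the same charge, so the same 1.268 mol of electrons passes through cell 2.
Ag⁺ + e⁻ → Ag, so n(Ag) = 1.268 / 1 = 1.268 mol.
m(Ag) = 1.268 × 107.87 = 137 g.

137 g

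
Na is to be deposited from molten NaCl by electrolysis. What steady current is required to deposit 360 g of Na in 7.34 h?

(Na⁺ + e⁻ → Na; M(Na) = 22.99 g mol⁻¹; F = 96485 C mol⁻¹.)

n(Na) = 360 / 22.99 = 15.66 mol.
n(e⁻) = 1 × 15.66 = 15.66 mol.
Q = n(e⁻)·F = 15.66 × 96485 = 1511000 C.
I = Q/t = 1511000 / 26424 s = 57.2 A.

57.2 A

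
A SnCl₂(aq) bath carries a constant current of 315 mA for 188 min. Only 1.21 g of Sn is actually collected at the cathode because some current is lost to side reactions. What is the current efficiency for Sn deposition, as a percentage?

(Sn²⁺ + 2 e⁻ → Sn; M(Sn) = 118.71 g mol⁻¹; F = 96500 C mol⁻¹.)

Q = I·t = 0.3150 × 11280 = 3553 C; n(e⁻) = 3553/96500 = 0.03682 mol.
Theoretical n(Sn) = n(e⁻)/2 = 0.01841 mol, i.e. m_theo = 0.01841 × 118.71 = 2.185 g.
Efficiency = m_actual / m_theo = 1.21 / 2.185 = 55.4 %.

55.4 %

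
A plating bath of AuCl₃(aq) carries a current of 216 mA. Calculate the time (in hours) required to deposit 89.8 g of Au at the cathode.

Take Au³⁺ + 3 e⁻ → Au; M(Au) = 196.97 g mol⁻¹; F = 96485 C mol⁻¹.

170 h

n(Au) = m/M = 89.8 / 196.97 = 0.4559 mol.
Each Au atom requires 3 electrons, so n(e⁻) = 3 × 0.4559 = 1.368 mol.
Q = n(e⁻)·F = 1.368 × 96485 = 132000 C.
t = Q/I = 132000 / 0.2160 A = 610900 s = 170 h.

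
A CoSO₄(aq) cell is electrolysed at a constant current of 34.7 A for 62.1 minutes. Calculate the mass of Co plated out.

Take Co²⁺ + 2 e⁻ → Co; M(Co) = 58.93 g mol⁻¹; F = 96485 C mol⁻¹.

Q = I·t = 34.70 A × 3726.0 s = 129300 C.
n(e⁻) = Q/F = 129300 / 96485 = 1.340 mol.
Co²⁺ + 2 e⁻ → Co, so n(Co) = n(e⁻)/2 = 0.6700 mol.
m = n·M = 0.6700 × 58.93 = 39.5 g.

39.5 g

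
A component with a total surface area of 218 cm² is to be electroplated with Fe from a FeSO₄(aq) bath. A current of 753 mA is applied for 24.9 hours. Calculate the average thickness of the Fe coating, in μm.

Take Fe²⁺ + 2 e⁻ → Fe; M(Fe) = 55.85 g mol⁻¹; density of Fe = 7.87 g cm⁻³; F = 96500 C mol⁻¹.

Q = I·t = 0.7530 × 89640 = 67500 C; n(e⁻) = 0.6995 mol.
n(Fe) = n(e⁻)/2 = 0.3497 mol, so m = 0.3497 × 55.85 = 19.53 g.
Volume = m/ρ = 19.53 / 7.87 = 2.482 cm³.
Thickness = V/A = 2.482 / 218 = 0.0114 cm = 114 μm.

114 μm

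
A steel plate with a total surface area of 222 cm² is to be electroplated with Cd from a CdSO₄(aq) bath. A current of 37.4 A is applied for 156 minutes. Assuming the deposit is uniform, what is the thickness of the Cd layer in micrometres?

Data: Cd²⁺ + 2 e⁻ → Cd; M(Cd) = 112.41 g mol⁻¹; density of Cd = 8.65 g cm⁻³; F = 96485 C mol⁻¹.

1060 μm

Q = I·t = 37.40 × 9360.0 = 350100 C; n(e⁻) = 3.628 mol.
n(Cd) = n(e⁻)/2 = 1.814 mol, so m = 1.814 × 112.41 = 203.9 g.
Volume = m/ρ = 203.9 / 8.65 = 23.57 cm³.
Thickness = V/A = 23.57 / 222 = 0.106 cm = 1060 μm.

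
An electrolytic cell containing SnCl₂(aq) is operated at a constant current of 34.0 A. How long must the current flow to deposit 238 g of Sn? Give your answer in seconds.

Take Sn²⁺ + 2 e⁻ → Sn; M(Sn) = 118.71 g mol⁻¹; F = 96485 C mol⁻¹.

11400 s

n(Sn) = m/M = 238 / 118.71 = 2.005 mol.
Each Sn atom requires 2 electrons, so n(e⁻) = 2 × 2.005 = 4.010 mol.
Q = n(e⁻)·F = 4.010 × 96485 = 386900 C.
t = Q/I = 386900 / 34.00 A = 11380 s.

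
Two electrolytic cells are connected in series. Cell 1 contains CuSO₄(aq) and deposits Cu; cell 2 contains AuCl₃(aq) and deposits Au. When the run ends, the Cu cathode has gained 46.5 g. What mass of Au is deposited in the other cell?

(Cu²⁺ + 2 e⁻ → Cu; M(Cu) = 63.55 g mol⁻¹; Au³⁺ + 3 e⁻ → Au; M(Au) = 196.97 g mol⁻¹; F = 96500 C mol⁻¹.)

n(Cu) = 46.5 / 63.55 = 0.7317 mol.
Since Cu²⁺ + 2 e⁻ → Cu, n(e⁻) passed = 2 × 0.7317 = 1.463 mol.
Cells in series carry the same charge, so the same 1.463 mol of electrons passes through cell 2.
Au³⁺ + 3 e⁻ → Au, so n(Au) = 1.463 / 3 = 0.4878 mol.
m(Au) = 0.4878 × 196.97 = 96.1 g.

96.1 g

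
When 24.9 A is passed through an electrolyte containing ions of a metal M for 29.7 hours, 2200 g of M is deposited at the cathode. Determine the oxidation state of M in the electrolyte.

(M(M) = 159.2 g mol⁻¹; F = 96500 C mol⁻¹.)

Q = I·t = 24.90 A × 106920 s = 2662000 C, so n(e⁻) = 2662000/96500 = 27.59 mol.
n(M) deposited = 2200 / 159.2 = 13.82 mol.
Electrons per atom = n(e⁻)/n(M) = 27.59 / 13.82 = 2.00 ≈ 2, so the ion is M²⁺.

+2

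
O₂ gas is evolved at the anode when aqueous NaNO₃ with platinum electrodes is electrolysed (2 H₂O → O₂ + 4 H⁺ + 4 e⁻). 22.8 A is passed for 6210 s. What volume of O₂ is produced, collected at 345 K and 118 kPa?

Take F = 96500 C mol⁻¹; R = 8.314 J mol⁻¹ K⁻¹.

8.92 L

Q = I·t = 22.80 A × 6210.0 s = 141600 C.
n(e⁻) = Q/F = 141600 / 96500 = 1.467 mol.
4 electrons are transferred per O₂ molecule, so n(O₂) = 1.467 / 4 = 0.3668 mol.
V = nRT/P = (0.3668 × 8.314 × 345) / (118 × 10³ Pa) = 0.00892 m³ = 8.92 L.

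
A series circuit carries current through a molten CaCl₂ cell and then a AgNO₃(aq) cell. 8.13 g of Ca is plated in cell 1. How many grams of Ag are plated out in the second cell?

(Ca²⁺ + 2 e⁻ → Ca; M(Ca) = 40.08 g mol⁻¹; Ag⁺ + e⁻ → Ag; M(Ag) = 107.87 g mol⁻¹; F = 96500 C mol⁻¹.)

43.8 g

n(Ca) = 8.13 / 40.08 = 0.2028 mol.
Since Ca²⁺ + 2 e⁻ → Ca, n(e⁻) passed = 2 × 0.2028 = 0.4057 mol.
Cells in series carry the same charge, so the same 0.4057 mol of electrons passes through cell 2.
Ag⁺ + e⁻ → Ag, so n(Ag) = 0.4057 / 1 = 0.4057 mol.
m(Ag) = 0.4057 × 107.87 = 43.8 g.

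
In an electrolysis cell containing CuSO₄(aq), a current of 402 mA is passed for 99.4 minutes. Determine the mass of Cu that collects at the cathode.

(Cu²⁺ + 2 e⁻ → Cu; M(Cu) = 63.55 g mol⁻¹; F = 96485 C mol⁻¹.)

Q = I·t = 0.4020 A × 5964.0 s = 2398 C.
n(e⁻) = Q/F = 2398 / 96485 = 0.02485 mol.
Cu²⁺ + 2 e⁻ → Cu, so n(Cu) = n(e⁻)/2 = 0.01242 mol.
m = n·M = 0.01242 × 63.55 = 0.790 g.

0.790 g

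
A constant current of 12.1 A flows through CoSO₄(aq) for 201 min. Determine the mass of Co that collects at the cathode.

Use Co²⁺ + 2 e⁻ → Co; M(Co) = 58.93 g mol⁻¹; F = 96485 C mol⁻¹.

Q = I·t = 12.10 A × 12060 s = 145900 C.
n(e⁻) = Q/F = 145900 / 96485 = 1.512 mol.
Co²⁺ + 2 e⁻ → Co, so n(Co) = n(e⁻)/2 = 0.7562 mol.
m = n·M = 0.7562 × 58.93 = 44.6 g.

44.6 g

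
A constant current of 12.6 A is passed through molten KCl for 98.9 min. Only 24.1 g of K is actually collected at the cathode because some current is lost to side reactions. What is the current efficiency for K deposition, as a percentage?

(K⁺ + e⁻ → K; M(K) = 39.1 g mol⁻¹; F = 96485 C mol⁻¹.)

Q = I·t = 12.60 × 5934.0 = 74770 C; n(e⁻) = 74770/96485 = 0.7749 mol.
Theoretical n(K) = n(e⁻)/1 = 0.7749 mol, i.e. m_theo = 0.7749 × 39.1 = 30.30 g.
Efficiency = m_actual / m_theo = 24.1 / 30.30 = 79.5 %.

79.5 %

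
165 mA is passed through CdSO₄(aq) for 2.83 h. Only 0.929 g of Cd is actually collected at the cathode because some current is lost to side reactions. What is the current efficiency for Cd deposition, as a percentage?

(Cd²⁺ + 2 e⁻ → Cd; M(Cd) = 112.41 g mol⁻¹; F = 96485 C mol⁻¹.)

94.9 %

Q = I·t = 0.1650 × 10188 = 1681 C; n(e⁻) = 1681/96485 = 0.01742 mol.
Theoretical n(Cd) = n(e⁻)/2 = 0.008711 mol, i.e. m_theo = 0.008711 × 112.41 = 0.9792 g.
Efficiency = m_actual / m_theo = 0.929 / 0.9792 = 94.9 %.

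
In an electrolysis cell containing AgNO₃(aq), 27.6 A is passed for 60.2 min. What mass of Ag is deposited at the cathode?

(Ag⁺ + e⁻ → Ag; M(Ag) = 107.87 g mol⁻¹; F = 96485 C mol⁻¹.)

111 g

Q = I·t = 27.60 A × 3612.0 s = 99690 C.
n(e⁻) = Q/F = 99690 / 96485 = 1.033 mol.
Ag⁺ + e⁻ → Ag, so n(Ag) = n(e⁻)/1 = 1.033 mol.
m = n·M = 1.033 × 107.87 = 111 g.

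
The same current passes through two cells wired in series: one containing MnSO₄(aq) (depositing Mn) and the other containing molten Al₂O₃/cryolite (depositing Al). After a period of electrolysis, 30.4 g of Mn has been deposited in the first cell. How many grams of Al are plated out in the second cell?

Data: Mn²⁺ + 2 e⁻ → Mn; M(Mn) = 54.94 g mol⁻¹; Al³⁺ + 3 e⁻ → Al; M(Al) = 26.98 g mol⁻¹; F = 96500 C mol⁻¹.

9.95 g

n(Mn) = 30.4 / 54.94 = 0.5533 mol.
Since Mn²⁺ + 2 e⁻ → Mn, n(e⁻) passed = 2 × 0.5533 = 1.107 mol.
Cells in series carry the same charge, so the same 1.107 mol of electrons passes through cell 2.
Al³⁺ + 3 e⁻ → Al, so n(Al) = 1.107 / 3 = 0.3689 mol.
m(Al) = 0.3689 × 26.98 = 9.95 g.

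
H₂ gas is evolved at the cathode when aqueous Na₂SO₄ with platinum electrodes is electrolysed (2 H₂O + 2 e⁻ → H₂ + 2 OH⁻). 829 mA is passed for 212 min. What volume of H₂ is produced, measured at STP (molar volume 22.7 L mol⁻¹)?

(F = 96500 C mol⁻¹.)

1.24 L

Q = I·t = 0.8290 A × 12720 s = 10540 C.
n(e⁻) = Q/F = 10540 / 96500 = 0.1093 mol.
2 electrons are transferred per H₂ molecule, so n(H₂) = 0.1093 / 2 = 0.05464 mol.
V = n × V_m = 0.05464 × 22.7 = 1.24 L.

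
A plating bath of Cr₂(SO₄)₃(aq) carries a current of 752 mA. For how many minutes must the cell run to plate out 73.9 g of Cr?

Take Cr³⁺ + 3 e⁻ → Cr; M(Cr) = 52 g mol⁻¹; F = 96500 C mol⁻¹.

n(Cr) = m/M = 73.9 / 52 = 1.421 mol.
Each Cr atom requires 3 electrons, so n(e⁻) = 3 × 1.421 = 4.263 mol.
Q = n(e⁻)·F = 4.263 × 96500 = 411400 C.
t = Q/I = 411400 / 0.7520 A = 547100 s = 9120 min.

9120 min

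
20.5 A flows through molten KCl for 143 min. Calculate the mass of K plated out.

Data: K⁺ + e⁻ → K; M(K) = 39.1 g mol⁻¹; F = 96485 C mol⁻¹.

71.3 g

Q = I·t = 20.50 A × 8580.0 s = 175900 C.
n(e⁻) = Q/F = 175900 / 96485 = 1.823 mol.
K⁺ + e⁻ → K, so n(K) = n(e⁻)/1 = 1.823 mol.
m = n·M = 1.823 × 39.1 = 71.3 g.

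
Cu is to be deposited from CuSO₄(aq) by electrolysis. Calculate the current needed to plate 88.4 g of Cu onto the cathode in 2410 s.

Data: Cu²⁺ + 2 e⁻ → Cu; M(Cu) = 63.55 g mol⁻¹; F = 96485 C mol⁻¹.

n(Cu) = 88.4 / 63.55 = 1.391 mol.
n(e⁻) = 2 × 1.391 = 2.782 mol.
Q = n(e⁻)·F = 2.782 × 96485 = 268400 C.
I = Q/t = 268400 / 2410.0 s = 111 A.

111 A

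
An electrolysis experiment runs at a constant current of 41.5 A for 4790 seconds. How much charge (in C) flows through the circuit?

Q = I·t = 41.50 A × 4790.0 s = 1.99 × 10⁵ C.

1.99 × 10⁵ C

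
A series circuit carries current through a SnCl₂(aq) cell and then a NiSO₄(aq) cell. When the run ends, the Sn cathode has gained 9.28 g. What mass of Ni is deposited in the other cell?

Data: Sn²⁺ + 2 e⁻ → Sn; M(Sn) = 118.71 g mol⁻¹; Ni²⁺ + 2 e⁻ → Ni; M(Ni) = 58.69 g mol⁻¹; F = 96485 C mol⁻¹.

n(Sn) = 9.28 / 118.71 = 0.07817 mol.
Since Sn²⁺ + 2 e⁻ → Sn, n(e⁻) passed = 2 × 0.07817 = 0.1563 mol.
Cells in series carry the same charge, so the same 0.1563 mol of electrons passes through cell 2.
Ni²⁺ + 2 e⁻ → Ni, so n(Ni) = 0.1563 / 2 = 0.07817 mol.
m(Ni) = 0.07817 × 58.69 = 4.59 g.

4.59 g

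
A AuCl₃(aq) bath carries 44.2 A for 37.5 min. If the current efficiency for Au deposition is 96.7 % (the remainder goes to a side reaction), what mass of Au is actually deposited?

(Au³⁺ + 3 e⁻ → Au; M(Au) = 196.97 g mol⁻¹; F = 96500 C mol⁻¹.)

65.4 g

Q = I·t = 44.20 × 2250.0 = 99450 C.
n(e⁻) = 99450/96500 = 1.031 mol; theoretically n(Au) = 1.031/3 = 0.3435 mol, m_theo = 67.66 g.
At 96.7 % efficiency, m_actual = 0.967 × 67.66 = 65.4 g.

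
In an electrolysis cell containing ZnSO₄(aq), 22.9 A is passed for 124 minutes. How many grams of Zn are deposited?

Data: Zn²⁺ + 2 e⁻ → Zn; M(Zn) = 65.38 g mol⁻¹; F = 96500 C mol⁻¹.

57.7 g

Q = I·t = 22.90 A × 7440.0 s = 170400 C.
n(e⁻) = Q/F = 170400 / 96500 = 1.766 mol.
Zn²⁺ + 2 e⁻ → Zn, so n(Zn) = n(e⁻)/2 = 0.8828 mol.
m = n·M = 0.8828 × 65.38 = 57.7 g.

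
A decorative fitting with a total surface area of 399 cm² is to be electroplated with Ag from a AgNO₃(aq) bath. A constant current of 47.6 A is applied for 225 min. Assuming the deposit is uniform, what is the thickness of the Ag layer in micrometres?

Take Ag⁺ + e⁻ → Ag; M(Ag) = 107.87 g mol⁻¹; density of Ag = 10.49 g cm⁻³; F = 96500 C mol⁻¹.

Q = I·t = 47.60 × 13500 = 642600 C; n(e⁻) = 6.659 mol.
n(Ag) = n(e⁻)/1 = 6.659 mol, so m = 6.659 × 107.87 = 718.3 g.
Volume = m/ρ = 718.3 / 10.49 = 68.48 cm³.
Thickness = V/A = 68.48 / 399 = 0.172 cm = 1720 μm.

1720 μm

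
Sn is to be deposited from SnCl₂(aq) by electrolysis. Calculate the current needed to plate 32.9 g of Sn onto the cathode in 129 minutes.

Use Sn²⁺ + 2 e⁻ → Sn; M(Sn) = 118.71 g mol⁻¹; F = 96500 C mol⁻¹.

n(Sn) = 32.9 / 118.71 = 0.2771 mol.
n(e⁻) = 2 × 0.2771 = 0.5543 mol.
Q = n(e⁻)·F = 0.5543 × 96500 = 53490 C.
I = Q/t = 53490 / 7740.0 s = 6.91 A.

6.91 A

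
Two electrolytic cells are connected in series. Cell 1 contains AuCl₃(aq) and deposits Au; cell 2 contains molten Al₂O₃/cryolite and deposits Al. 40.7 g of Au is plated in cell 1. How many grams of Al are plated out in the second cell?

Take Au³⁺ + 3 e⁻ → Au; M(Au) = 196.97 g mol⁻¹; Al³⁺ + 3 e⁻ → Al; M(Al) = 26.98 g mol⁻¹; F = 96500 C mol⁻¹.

n(Au) = 40.7 / 196.97 = 0.2066 mol.
Since Au³⁺ + 3 e⁻ → Au, n(e⁻) passed = 3 × 0.2066 = 0.6199 mol.
Cells in series carry the same charge, so the same 0.6199 mol of electrons passes through cell 2.
Al³⁺ + 3 e⁻ → Al, so n(Al) = 0.6199 / 3 = 0.2066 mol.
m(Al) = 0.2066 × 26.98 = 5.57 g.

5.57 g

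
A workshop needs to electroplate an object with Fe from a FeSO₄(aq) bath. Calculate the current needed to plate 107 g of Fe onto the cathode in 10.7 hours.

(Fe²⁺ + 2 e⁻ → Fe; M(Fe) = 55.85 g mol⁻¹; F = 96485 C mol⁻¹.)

n(Fe) = 107 / 55.85 = 1.916 mol.
n(e⁻) = 2 × 1.916 = 3.832 mol.
Q = n(e⁻)·F = 3.832 × 96485 = 369700 C.
I = Q/t = 369700 / 38520 s = 9.60 A.

9.60 A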